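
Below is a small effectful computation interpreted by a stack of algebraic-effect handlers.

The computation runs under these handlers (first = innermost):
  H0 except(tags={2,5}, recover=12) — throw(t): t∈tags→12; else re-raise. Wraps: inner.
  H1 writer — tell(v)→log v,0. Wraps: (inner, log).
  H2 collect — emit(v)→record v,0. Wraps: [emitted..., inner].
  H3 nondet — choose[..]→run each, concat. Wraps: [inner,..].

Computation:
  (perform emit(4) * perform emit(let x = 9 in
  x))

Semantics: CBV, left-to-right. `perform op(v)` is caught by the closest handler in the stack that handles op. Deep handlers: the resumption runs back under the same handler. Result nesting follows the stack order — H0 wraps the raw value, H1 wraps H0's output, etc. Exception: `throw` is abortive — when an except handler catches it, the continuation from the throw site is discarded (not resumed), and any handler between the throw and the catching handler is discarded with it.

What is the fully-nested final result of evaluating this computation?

Evaluation trace:
emit(4) @ H2 ⇒ out+=4
emit(9) @ H2 ⇒ out+=9
H0 returns 0
H1 returns (0, ())
H2 returns [4, 9, (0, ())]
H3 returns [[4, 9, (0, ())]]
= [[4, 9, (0, ())]]

Answer: [[4, 9, (0, ())]]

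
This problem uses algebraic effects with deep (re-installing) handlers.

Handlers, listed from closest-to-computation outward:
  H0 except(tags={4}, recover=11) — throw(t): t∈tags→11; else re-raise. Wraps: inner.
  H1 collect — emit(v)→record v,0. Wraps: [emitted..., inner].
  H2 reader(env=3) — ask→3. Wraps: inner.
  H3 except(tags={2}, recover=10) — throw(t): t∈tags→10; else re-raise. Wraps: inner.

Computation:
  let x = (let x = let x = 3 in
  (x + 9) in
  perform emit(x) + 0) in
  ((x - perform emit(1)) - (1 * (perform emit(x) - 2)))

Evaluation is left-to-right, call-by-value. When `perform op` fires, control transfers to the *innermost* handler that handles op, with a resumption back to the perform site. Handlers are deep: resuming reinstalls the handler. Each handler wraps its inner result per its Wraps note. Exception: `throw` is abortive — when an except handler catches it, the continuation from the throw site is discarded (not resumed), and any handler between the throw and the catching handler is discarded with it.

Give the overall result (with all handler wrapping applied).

Answer: [12, 1, 0, 2]

Working:
emit(12) @ H1 ⇒ out+=12
emit(1) @ H1 ⇒ out+=1
emit(0) @ H1 ⇒ out+=0
H0 returns 2
H1 returns [12, 1, 0, 2]
H2 returns [12, 1, 0, 2]
H3 returns [12, 1, 0, 2]
= [12, 1, 0, 2]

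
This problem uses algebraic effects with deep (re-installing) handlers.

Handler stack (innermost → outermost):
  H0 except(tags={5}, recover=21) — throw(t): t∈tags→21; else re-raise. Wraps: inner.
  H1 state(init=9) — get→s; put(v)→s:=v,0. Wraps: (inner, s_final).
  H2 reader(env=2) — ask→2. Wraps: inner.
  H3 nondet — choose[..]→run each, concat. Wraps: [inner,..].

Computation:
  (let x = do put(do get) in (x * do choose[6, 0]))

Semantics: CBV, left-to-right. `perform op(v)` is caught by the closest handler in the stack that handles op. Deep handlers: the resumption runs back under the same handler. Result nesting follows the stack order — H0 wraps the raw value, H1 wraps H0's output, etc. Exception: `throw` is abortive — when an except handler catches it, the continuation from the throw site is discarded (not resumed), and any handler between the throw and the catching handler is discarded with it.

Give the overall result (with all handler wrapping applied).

Answer: [(0, 9), (0, 9)]

Step-by-step:
get @ H1 ⇒ 9
put(9) @ H1 ⇒ s:=9
choose[6, 0] @ H3
  branch[0] choose=6:
    H0 returns 0
    H1 returns (0, 9)
    H2 returns (0, 9)
    H3 returns [(0, 9)]
  branch[1] choose=0:
    H0 returns 0
    H1 returns (0, 9)
    H2 returns (0, 9)
    H3 returns [(0, 9)]
= [(0, 9), (0, 9)]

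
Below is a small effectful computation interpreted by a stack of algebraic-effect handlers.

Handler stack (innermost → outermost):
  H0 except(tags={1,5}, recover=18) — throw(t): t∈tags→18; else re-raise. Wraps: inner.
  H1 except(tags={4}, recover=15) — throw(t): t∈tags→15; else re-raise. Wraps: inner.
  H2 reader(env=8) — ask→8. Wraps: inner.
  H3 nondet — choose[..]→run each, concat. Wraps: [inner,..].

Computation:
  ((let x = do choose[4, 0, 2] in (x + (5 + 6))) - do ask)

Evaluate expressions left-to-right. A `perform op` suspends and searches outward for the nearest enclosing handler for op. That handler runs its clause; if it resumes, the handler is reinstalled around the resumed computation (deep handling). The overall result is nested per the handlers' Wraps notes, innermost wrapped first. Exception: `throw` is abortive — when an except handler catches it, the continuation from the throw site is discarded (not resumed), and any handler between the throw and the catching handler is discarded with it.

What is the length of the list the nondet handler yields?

Evaluation trace:
choose[4, 0, 2] @ H3
  branch[0] choose=4:
    ask @ H2 ⇒ 8
    H0 returns 7
    H1 returns 7
    H2 returns 7
    H3 returns [7]
  branch[1] choose=0:
    ask @ H2 ⇒ 8
    H0 returns 3
    H1 returns 3
    H2 returns 3
    H3 returns [3]
  branch[2] choose=2:
    ask @ H2 ⇒ 8
    H0 returns 5
    H1 returns 5
    H2 returns 5
    H3 returns [5]
= [7, 3, 5]

Answer: 3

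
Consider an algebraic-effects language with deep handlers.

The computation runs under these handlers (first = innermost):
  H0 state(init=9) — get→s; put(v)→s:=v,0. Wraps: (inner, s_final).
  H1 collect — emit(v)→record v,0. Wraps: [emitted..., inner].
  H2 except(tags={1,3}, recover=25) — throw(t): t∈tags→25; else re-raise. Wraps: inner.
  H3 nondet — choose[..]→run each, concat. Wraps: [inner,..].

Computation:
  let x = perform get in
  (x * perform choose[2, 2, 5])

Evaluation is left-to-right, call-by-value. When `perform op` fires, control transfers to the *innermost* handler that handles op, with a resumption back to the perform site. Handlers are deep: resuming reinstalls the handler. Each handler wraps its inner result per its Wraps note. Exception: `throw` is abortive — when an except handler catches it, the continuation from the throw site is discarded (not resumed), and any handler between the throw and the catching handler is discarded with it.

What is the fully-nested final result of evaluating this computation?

Answer: [[(18, 9)], [(18, 9)], [(45, 9)]]

Step-by-step:
get @ H0 ⇒ 9
choose[2, 2, 5] @ H3
  branch[0] choose=2:
    H0 returns (18, 9)
    H1 returns [(18, 9)]
    H2 returns [(18, 9)]
    H3 returns [[(18, 9)]]
  branch[1] choose=2:
    H0 returns (18, 9)
    H1 returns [(18, 9)]
    H2 returns [(18, 9)]
    H3 returns [[(18, 9)]]
  branch[2] choose=5:
    H0 returns (45, 9)
    H1 returns [(45, 9)]
    H2 returns [(45, 9)]
    H3 returns [[(45, 9)]]
= [[(18, 9)], [(18, 9)], [(45, 9)]]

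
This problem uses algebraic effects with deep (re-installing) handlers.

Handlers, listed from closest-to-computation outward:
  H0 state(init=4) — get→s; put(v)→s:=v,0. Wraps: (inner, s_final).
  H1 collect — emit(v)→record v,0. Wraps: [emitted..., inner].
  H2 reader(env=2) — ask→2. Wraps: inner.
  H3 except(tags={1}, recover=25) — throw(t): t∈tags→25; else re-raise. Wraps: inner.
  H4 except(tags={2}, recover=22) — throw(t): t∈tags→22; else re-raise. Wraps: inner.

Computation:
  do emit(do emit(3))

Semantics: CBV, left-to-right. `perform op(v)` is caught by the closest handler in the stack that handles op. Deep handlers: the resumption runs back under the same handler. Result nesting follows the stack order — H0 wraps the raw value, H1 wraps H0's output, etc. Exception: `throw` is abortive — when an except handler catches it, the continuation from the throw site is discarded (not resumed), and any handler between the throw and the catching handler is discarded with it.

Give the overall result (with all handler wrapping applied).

Answer: [3, 0, (0, 4)]

Evaluation trace:
emit(3) @ H1 ⇒ out+=3
emit(0) @ H1 ⇒ out+=0
H0 returns (0, 4)
H1 returns [3, 0, (0, 4)]
H2 returns [3, 0, (0, 4)]
H3 returns [3, 0, (0, 4)]
H4 returns [3, 0, (0, 4)]
= [3, 0, (0, 4)]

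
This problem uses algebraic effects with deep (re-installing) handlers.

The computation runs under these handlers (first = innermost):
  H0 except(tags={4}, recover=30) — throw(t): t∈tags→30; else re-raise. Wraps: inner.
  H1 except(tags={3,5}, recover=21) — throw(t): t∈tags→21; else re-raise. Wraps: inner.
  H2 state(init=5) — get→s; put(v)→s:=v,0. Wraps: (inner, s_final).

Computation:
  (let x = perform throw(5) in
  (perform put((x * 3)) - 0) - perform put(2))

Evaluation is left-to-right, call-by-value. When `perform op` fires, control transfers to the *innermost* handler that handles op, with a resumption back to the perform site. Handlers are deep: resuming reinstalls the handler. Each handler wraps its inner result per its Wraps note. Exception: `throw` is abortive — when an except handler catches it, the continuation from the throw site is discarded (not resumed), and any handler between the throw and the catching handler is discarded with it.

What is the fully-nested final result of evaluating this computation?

Step-by-step:
throw(5) @ H0 re-raised
throw(5) @ H1 caught ⇒ 21
H2 returns (21, 5)
= (21, 5)

Answer: (21, 5)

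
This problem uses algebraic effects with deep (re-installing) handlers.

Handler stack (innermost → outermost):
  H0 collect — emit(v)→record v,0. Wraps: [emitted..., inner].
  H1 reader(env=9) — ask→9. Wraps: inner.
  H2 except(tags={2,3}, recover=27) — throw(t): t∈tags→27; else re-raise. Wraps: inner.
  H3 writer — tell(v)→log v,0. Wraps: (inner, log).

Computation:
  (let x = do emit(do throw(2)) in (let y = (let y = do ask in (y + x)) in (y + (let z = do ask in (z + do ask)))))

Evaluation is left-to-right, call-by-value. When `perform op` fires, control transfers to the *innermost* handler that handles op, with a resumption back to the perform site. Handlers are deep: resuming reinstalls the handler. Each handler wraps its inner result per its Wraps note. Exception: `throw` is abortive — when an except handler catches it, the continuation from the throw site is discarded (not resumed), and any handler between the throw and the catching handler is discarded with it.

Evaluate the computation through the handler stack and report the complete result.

Evaluation trace:
throw(2) @ H2 caught ⇒ 27
H3 returns (27, ())
= (27, ())

Answer: (27, ())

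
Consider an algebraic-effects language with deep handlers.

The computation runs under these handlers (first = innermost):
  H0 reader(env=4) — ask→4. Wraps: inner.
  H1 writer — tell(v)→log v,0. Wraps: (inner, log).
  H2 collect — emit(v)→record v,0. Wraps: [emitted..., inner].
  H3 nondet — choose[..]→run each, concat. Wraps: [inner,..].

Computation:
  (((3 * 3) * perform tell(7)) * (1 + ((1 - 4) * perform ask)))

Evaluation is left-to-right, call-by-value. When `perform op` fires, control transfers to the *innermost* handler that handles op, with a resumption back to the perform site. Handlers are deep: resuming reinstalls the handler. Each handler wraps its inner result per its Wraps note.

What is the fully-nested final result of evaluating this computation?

Step-by-step:
tell(7) @ H1 ⇒ log+=7
ask @ H0 ⇒ 4
H0 returns 0
H1 returns (0, (7))
H2 returns [(0, (7))]
H3 returns [[(0, (7))]]
= [[(0, (7))]]

Answer: [[(0, (7))]]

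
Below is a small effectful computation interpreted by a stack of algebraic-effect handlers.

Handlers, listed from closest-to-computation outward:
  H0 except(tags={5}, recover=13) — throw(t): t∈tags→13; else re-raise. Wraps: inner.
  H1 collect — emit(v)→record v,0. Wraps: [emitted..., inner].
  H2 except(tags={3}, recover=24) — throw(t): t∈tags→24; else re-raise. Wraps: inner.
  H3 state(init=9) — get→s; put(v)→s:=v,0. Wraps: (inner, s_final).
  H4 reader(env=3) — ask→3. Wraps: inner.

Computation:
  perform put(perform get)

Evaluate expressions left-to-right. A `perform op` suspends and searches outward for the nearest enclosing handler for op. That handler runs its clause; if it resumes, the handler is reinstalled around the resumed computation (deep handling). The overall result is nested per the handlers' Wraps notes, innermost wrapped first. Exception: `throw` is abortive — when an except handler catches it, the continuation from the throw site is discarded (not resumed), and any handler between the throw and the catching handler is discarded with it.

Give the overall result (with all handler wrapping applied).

Evaluation trace:
get @ H3 ⇒ 9
put(9) @ H3 ⇒ s:=9
H0 returns 0
H1 returns [0]
H2 returns [0]
H3 returns ([0], 9)
H4 returns ([0], 9)
= ([0], 9)

Answer: ([0], 9)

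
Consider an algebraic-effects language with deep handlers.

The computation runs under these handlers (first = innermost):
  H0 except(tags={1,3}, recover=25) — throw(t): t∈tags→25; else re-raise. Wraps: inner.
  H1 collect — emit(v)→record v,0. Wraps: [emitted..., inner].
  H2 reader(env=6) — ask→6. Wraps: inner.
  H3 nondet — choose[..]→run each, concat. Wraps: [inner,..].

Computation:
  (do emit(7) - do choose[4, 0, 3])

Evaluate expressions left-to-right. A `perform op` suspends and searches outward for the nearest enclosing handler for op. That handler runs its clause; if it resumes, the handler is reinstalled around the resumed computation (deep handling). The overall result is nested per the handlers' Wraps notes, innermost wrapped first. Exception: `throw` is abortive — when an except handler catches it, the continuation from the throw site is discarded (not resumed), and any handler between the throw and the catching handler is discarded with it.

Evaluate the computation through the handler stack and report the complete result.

Answer: [[7, -4], [7, 0], [7, -3]]

Working:
emit(7) @ H1 ⇒ out+=7
choose[4, 0, 3] @ H3
  branch[0] choose=4:
    H0 returns -4
    H1 returns [7, -4]
    H2 returns [7, -4]
    H3 returns [[7, -4]]
  branch[1] choose=0:
    H0 returns 0
    H1 returns [7, 0]
    H2 returns [7, 0]
    H3 returns [[7, 0]]
  branch[2] choose=3:
    H0 returns -3
    H1 returns [7, -3]
    H2 returns [7, -3]
    H3 returns [[7, -3]]
= [[7, -4], [7, 0], [7, -3]]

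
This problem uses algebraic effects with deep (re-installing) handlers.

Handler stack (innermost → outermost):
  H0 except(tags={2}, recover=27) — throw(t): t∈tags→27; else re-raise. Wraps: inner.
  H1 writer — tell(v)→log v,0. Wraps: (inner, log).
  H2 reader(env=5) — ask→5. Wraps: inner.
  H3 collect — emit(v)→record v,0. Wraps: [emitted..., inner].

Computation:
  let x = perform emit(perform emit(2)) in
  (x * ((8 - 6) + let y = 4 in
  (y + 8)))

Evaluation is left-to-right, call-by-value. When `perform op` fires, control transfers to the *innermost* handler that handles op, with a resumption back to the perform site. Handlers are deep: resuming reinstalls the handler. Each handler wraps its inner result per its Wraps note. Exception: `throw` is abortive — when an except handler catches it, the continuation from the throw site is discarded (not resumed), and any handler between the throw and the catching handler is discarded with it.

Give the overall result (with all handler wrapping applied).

Working:
emit(2) @ H3 ⇒ out+=2
emit(0) @ H3 ⇒ out+=0
H0 returns 0
H1 returns (0, ())
H2 returns (0, ())
H3 returns [2, 0, (0, ())]
= [2, 0, (0, ())]

Answer: [2, 0, (0, ())]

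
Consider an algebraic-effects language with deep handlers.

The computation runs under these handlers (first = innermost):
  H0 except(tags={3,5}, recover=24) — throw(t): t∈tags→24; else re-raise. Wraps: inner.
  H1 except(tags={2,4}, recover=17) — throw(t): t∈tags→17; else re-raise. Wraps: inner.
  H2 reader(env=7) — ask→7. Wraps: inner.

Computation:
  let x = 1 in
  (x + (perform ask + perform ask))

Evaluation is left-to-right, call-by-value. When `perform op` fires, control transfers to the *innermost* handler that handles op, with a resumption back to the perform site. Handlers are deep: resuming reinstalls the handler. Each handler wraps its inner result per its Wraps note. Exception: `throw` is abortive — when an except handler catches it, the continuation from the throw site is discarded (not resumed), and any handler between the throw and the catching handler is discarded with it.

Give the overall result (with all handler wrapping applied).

Evaluation trace:
ask @ H2 ⇒ 7
ask @ H2 ⇒ 7
H0 returns 15
H1 returns 15
H2 returns 15
= 15

Answer: 15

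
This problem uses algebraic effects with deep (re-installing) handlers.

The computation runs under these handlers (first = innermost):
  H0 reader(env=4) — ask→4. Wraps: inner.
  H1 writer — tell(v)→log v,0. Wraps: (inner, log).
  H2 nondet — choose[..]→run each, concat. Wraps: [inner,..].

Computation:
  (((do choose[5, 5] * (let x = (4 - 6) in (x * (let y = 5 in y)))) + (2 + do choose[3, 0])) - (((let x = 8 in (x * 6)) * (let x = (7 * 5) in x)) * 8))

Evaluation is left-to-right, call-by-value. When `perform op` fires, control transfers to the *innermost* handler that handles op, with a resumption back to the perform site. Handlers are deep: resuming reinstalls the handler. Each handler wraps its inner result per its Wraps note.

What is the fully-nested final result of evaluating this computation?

Evaluation trace:
choose[5, 5] @ H2
  branch[0] choose=5:
    choose[3, 0] @ H2
      branch[0] choose=3:
        H0 returns -13485
        H1 returns (-13485, ())
        H2 returns [(-13485, ())]
      branch[1] choose=0:
        H0 returns -13488
        H1 returns (-13488, ())
        H2 returns [(-13488, ())]
  branch[1] choose=5:
    choose[3, 0] @ H2
      branch[0] choose=3:
        H0 returns -13485
        H1 returns (-13485, ())
        H2 returns [(-13485, ())]
      branch[1] choose=0:
        H0 returns -13488
        H1 returns (-13488, ())
        H2 returns [(-13488, ())]
= [(-13485, ()), (-13488, ()), (-13485, ()), (-13488, ())]

Answer: [(-13485, ()), (-13488, ()), (-13485, ()), (-13488, ())]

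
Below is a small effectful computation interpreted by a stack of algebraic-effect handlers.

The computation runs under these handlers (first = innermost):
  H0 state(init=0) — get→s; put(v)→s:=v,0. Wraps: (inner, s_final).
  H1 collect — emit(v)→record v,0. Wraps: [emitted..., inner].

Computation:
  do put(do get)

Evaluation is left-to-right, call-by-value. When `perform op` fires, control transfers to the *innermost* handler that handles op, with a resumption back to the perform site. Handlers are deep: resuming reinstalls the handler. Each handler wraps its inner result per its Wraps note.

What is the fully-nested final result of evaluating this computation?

Answer: [(0, 0)]

Working:
get @ H0 ⇒ 0
put(0) @ H0 ⇒ s:=0
H0 returns (0, 0)
H1 returns [(0, 0)]
= [(0, 0)]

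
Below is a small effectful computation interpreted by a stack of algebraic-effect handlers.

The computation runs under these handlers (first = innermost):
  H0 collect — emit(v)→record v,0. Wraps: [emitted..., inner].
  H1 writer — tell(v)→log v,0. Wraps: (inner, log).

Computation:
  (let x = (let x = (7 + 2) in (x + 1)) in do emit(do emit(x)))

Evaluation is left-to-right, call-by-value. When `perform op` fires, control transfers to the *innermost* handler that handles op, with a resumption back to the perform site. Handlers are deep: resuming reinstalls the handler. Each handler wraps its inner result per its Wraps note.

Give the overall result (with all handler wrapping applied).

Answer: ([10, 0, 0], ())

Evaluation trace:
emit(10) @ H0 ⇒ out+=10
emit(0) @ H0 ⇒ out+=0
H0 returns [10, 0, 0]
H1 returns ([10, 0, 0], ())
= ([10, 0, 0], ())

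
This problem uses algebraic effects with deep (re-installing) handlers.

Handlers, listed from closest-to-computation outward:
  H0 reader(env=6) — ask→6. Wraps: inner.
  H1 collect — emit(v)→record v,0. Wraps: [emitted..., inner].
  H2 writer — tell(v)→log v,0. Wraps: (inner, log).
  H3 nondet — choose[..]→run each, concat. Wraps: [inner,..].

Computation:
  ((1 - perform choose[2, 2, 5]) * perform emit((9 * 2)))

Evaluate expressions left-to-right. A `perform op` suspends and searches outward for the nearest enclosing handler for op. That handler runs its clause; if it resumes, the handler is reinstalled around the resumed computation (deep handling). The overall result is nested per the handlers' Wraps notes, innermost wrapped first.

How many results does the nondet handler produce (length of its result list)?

Answer: 3

Step-by-step:
choose[2, 2, 5] @ H3
  branch[0] choose=2:
    emit(18) @ H1 ⇒ out+=18
    H0 returns 0
    H1 returns [18, 0]
    H2 returns ([18, 0], ())
    H3 returns [([18, 0], ())]
  branch[1] choose=2:
    emit(18) @ H1 ⇒ out+=18
    H0 returns 0
    H1 returns [18, 0]
    H2 returns ([18, 0], ())
    H3 returns [([18, 0], ())]
  branch[2] choose=5:
    emit(18) @ H1 ⇒ out+=18
    H0 returns 0
    H1 returns [18, 0]
    H2 returns ([18, 0], ())
    H3 returns [([18, 0], ())]
= [([18, 0], ()), ([18, 0], ()), ([18, 0], ())]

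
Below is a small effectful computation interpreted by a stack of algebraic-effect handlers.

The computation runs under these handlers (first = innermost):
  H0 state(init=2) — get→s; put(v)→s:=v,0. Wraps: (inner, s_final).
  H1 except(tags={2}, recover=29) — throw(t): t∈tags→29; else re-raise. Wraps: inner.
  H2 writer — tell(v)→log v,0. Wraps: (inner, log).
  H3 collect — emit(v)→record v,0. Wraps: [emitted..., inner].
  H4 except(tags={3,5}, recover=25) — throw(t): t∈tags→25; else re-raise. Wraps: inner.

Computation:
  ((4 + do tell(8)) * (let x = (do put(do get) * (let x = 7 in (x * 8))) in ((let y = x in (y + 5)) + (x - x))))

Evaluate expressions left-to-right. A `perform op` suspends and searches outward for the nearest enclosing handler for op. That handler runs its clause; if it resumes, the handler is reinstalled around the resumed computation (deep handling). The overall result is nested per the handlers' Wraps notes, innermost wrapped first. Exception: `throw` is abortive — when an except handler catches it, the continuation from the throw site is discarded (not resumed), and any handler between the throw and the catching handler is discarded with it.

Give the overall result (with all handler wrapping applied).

Answer: [((20, 2), (8))]

Step-by-step:
tell(8) @ H2 ⇒ log+=8
get @ H0 ⇒ 2
put(2) @ H0 ⇒ s:=2
H0 returns (20, 2)
H1 returns (20, 2)
H2 returns ((20, 2), (8))
H3 returns [((20, 2), (8))]
H4 returns [((20, 2), (8))]
= [((20, 2), (8))]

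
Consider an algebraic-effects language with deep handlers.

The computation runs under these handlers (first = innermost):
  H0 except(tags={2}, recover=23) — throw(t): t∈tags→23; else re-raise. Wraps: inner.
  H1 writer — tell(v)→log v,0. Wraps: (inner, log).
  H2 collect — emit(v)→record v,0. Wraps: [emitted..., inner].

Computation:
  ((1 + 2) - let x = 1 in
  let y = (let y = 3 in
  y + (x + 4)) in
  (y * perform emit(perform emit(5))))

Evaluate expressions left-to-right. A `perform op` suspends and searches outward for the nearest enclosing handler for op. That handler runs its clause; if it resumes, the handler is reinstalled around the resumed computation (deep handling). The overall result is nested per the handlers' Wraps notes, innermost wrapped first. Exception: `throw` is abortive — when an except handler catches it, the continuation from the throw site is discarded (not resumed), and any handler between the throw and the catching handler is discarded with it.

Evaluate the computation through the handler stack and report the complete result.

Answer: [5, 0, (3, ())]

Step-by-step:
emit(5) @ H2 ⇒ out+=5
emit(0) @ H2 ⇒ out+=0
H0 returns 3
H1 returns (3, ())
H2 returns [5, 0, (3, ())]
= [5, 0, (3, ())]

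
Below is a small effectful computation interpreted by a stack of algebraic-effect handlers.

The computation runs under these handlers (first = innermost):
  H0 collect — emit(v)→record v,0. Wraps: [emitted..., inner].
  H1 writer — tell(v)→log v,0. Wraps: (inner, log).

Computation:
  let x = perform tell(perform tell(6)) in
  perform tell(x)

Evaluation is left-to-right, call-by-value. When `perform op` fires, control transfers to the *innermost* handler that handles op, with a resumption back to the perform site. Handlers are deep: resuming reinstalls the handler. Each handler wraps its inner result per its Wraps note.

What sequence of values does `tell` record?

Answer: (6, 0, 0)

Evaluation trace:
tell(6) @ H1 ⇒ log+=6
tell(0) @ H1 ⇒ log+=0
tell(0) @ H1 ⇒ log+=0
H0 returns [0]
H1 returns ([0], (6, 0, 0))
= ([0], (6, 0, 0))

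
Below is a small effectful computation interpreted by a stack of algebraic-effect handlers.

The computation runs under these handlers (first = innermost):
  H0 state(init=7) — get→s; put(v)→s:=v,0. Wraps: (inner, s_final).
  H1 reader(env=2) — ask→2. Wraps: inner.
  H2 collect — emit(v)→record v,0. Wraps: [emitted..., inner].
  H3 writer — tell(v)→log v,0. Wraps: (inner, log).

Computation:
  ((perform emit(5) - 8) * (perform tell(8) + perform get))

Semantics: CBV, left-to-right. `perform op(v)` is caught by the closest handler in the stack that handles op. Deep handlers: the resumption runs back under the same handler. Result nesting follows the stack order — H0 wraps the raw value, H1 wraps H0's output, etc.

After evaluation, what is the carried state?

Answer: 7

Evaluation trace:
emit(5) @ H2 ⇒ out+=5
tell(8) @ H3 ⇒ log+=8
get @ H0 ⇒ 7
H0 returns (-56, 7)
H1 returns (-56, 7)
H2 returns [5, (-56, 7)]
H3 returns ([5, (-56, 7)], (8))
= ([5, (-56, 7)], (8))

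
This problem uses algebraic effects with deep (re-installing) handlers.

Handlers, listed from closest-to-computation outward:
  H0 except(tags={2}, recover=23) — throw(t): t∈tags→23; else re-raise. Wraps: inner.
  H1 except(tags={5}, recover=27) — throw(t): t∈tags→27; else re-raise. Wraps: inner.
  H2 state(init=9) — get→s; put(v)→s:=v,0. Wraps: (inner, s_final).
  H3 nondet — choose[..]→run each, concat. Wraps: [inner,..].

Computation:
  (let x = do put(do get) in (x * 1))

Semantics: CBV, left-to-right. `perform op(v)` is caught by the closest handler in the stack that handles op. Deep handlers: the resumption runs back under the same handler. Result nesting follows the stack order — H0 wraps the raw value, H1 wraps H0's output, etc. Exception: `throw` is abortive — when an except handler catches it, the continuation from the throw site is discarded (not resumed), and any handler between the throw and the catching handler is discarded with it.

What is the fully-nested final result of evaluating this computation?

Working:
get @ H2 ⇒ 9
put(9) @ H2 ⇒ s:=9
H0 returns 0
H1 returns 0
H2 returns (0, 9)
H3 returns [(0, 9)]
= [(0, 9)]

Answer: [(0, 9)]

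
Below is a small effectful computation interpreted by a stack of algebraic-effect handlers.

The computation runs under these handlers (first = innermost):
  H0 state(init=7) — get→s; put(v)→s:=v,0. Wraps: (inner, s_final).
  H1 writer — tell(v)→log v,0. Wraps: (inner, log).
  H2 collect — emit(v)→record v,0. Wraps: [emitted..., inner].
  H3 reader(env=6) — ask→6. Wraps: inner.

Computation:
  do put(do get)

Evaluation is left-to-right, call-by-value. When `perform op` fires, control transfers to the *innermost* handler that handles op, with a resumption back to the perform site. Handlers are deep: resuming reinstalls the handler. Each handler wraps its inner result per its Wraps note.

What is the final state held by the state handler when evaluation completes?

Evaluation trace:
get @ H0 ⇒ 7
put(7) @ H0 ⇒ s:=7
H0 returns (0, 7)
H1 returns ((0, 7), ())
H2 returns [((0, 7), ())]
H3 returns [((0, 7), ())]
= [((0, 7), ())]

Answer: 7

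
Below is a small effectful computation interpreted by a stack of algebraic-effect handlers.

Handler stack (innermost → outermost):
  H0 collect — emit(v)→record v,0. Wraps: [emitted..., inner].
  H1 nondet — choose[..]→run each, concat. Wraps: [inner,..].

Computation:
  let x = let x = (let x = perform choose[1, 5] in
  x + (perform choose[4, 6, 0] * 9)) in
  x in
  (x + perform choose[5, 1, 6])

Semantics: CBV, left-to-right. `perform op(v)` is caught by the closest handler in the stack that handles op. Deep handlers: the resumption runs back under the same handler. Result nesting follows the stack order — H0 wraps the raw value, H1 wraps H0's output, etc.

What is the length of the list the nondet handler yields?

Answer: 18

Working:
choose[1, 5] @ H1
  branch[0] choose=1:
    choose[4, 6, 0] @ H1
      branch[0] choose=4:
        choose[5, 1, 6] @ H1
          branch[0] choose=5:
            H0 returns [42]
            H1 returns [[42]]
          branch[1] choose=1:
            H0 returns [38]
            H1 returns [[38]]
          branch[2] choose=6:
            H0 returns [43]
            H1 returns [[43]]
      branch[1] choose=6:
        choose[5, 1, 6] @ H1
          branch[0] choose=5:
            H0 returns [60]
            H1 returns [[60]]
          branch[1] choose=1:
            H0 returns [56]
            H1 returns [[56]]
          branch[2] choose=6:
            H0 returns [61]
            H1 returns [[61]]
      branch[2] choose=0:
        choose[5, 1, 6] @ H1
          branch[0] choose=5:
            H0 returns [6]
            H1 returns [[6]]
          branch[1] choose=1:
            H0 returns [2]
            H1 returns [[2]]
          branch[2] choose=6:
            H0 returns [7]
            H1 returns [[7]]
  branch[1] choose=5:
    choose[4, 6, 0] @ H1
      branch[0] choose=4:
        choose[5, 1, 6] @ H1
          branch[0] choose=5:
            H0 returns [46]
            H1 returns [[46]]
          branch[1] choose=1:
            H0 returns [42]
            H1 returns [[42]]
          branch[2] choose=6:
            H0 returns [47]
            H1 returns [[47]]
      branch[1] choose=6:
        choose[5, 1, 6] @ H1
          branch[0] choose=5:
            H0 returns [64]
            H1 returns [[64]]
          branch[1] choose=1:
            H0 returns [60]
            H1 returns [[60]]
          branch[2] choose=6:
            H0 returns [65]
            H1 returns [[65]]
      branch[2] choose=0:
        choose[5, 1, 6] @ H1
          branch[0] choose=5:
            H0 returns [10]
            H1 returns [[10]]
          branch[1] choose=1:
            H0 returns [6]
            H1 returns [[6]]
          branch[2] choose=6:
            H0 returns [11]
            H1 returns [[11]]
= [[42], [38], [43], [60], [56], [61], [6], [2], [7], [46], [42], [47], [64], [60], [65], [10], [6], [11]]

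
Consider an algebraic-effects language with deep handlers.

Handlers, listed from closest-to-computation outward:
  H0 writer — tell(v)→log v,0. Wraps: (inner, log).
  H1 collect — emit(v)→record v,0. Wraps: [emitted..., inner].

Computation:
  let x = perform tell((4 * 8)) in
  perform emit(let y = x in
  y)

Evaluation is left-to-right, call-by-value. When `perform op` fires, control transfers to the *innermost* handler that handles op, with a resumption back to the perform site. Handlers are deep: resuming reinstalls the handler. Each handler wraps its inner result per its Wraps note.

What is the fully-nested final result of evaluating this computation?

Step-by-step:
tell(32) @ H0 ⇒ log+=32
emit(0) @ H1 ⇒ out+=0
H0 returns (0, (32))
H1 returns [0, (0, (32))]
= [0, (0, (32))]

Answer: [0, (0, (32))]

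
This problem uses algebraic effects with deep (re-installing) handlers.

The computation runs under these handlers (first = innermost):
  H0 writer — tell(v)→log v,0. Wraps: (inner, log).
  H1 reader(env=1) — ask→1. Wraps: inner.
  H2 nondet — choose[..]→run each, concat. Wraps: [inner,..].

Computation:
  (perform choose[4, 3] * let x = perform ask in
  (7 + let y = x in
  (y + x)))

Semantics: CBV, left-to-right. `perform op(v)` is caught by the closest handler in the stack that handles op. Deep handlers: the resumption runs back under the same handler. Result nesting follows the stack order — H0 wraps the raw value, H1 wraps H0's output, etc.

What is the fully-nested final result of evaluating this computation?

Answer: [(36, ()), (27, ())]

Evaluation trace:
choose[4, 3] @ H2
  branch[0] choose=4:
    ask @ H1 ⇒ 1
    H0 returns (36, ())
    H1 returns (36, ())
    H2 returns [(36, ())]
  branch[1] choose=3:
    ask @ H1 ⇒ 1
    H0 returns (27, ())
    H1 returns (27, ())
    H2 returns [(27, ())]
= [(36, ()), (27, ())]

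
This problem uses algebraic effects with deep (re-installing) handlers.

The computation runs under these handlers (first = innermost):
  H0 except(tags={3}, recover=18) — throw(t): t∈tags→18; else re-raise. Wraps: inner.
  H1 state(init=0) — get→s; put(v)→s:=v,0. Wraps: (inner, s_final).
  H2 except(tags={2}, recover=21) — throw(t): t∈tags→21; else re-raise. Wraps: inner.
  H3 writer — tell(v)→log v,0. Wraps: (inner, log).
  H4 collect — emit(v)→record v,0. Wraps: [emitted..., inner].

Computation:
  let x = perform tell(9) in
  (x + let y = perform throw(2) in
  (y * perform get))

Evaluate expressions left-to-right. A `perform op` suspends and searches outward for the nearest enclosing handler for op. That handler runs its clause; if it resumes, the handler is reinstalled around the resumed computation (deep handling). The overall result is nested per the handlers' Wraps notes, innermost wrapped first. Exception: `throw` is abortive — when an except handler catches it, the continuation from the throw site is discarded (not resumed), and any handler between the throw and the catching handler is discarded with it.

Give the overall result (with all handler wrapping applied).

Answer: [(21, (9))]

Evaluation trace:
tell(9) @ H3 ⇒ log+=9
throw(2) @ H0 re-raised
throw(2) @ H2 caught ⇒ 21
H3 returns (21, (9))
H4 returns [(21, (9))]
= [(21, (9))]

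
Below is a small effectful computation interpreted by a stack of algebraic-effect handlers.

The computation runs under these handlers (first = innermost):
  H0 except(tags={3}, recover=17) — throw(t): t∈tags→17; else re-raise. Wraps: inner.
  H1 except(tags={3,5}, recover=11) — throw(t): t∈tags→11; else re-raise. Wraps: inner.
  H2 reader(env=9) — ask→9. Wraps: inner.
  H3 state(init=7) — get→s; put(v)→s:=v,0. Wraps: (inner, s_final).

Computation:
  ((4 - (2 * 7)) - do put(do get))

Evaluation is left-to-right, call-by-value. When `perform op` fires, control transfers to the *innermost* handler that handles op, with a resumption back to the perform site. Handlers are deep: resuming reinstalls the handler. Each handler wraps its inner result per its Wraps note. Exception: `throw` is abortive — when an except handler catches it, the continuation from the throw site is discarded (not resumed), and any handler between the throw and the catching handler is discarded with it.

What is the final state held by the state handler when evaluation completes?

Answer: 7

Working:
get @ H3 ⇒ 7
put(7) @ H3 ⇒ s:=7
H0 returns -10
H1 returns -10
H2 returns -10
H3 returns (-10, 7)
= (-10, 7)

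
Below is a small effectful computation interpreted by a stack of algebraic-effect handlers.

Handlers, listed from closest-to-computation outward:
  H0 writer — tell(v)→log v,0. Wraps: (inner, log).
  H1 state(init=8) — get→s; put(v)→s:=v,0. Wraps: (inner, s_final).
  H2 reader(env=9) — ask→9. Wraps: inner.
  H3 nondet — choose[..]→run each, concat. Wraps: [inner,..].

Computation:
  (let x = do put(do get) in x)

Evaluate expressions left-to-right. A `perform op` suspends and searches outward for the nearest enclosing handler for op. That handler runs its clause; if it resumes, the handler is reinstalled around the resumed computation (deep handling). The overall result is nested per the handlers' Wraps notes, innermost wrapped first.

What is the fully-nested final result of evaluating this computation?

Answer: [((0, ()), 8)]

Step-by-step:
get @ H1 ⇒ 8
put(8) @ H1 ⇒ s:=8
H0 returns (0, ())
H1 returns ((0, ()), 8)
H2 returns ((0, ()), 8)
H3 returns [((0, ()), 8)]
= [((0, ()), 8)]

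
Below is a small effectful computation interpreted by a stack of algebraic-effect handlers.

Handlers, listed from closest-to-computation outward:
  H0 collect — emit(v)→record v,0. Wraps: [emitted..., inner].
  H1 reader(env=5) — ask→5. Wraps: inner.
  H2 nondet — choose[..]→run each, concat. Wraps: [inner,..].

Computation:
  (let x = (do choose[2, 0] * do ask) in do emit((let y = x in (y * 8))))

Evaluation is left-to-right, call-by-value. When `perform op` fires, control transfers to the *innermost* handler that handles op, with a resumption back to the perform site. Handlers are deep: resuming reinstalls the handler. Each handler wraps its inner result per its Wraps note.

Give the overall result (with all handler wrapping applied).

Answer: [[80, 0], [0, 0]]

Evaluation trace:
choose[2, 0] @ H2
  branch[0] choose=2:
    ask @ H1 ⇒ 5
    emit(80) @ H0 ⇒ out+=80
    H0 returns [80, 0]
    H1 returns [80, 0]
    H2 returns [[80, 0]]
  branch[1] choose=0:
    ask @ H1 ⇒ 5
    emit(0) @ H0 ⇒ out+=0
    H0 returns [0, 0]
    H1 returns [0, 0]
    H2 returns [[0, 0]]
= [[80, 0], [0, 0]]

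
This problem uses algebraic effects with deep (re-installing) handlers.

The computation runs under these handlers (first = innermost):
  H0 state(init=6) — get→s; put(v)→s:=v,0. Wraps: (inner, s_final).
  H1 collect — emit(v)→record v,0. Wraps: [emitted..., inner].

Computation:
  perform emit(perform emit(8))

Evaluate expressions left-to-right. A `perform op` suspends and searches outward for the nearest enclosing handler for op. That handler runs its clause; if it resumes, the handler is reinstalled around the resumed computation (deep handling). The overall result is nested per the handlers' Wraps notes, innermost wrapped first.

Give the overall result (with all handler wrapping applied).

Evaluation trace:
emit(8) @ H1 ⇒ out+=8
emit(0) @ H1 ⇒ out+=0
H0 returns (0, 6)
H1 returns [8, 0, (0, 6)]
= [8, 0, (0, 6)]

Answer: [8, 0, (0, 6)]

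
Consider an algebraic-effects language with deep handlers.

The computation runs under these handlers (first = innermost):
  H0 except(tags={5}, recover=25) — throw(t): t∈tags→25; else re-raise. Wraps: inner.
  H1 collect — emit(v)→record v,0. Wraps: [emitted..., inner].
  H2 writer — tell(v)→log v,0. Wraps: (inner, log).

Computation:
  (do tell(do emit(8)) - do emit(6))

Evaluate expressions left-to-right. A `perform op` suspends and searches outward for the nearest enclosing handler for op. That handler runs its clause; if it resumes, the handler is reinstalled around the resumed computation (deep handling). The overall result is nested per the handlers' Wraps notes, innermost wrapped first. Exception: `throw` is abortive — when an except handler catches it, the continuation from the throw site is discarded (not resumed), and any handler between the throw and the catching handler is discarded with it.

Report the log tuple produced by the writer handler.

Step-by-step:
emit(8) @ H1 ⇒ out+=8
tell(0) @ H2 ⇒ log+=0
emit(6) @ H1 ⇒ out+=6
H0 returns 0
H1 returns [8, 6, 0]
H2 returns ([8, 6, 0], (0))
= ([8, 6, 0], (0))

Answer: (0)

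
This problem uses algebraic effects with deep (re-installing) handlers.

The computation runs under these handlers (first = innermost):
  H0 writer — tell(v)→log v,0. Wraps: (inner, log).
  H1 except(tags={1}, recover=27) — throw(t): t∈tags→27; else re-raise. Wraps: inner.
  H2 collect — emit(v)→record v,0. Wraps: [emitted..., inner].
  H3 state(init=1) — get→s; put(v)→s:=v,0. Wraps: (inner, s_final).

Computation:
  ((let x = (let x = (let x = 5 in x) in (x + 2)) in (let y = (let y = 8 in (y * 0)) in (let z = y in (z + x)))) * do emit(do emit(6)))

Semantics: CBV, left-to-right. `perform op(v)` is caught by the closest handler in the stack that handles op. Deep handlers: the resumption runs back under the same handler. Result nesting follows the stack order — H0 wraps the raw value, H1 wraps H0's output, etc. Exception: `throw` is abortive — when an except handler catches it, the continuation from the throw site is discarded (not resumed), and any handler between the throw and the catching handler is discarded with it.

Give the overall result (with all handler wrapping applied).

Answer: ([6, 0, (0, ())], 1)

Step-by-step:
emit(6) @ H2 ⇒ out+=6
emit(0) @ H2 ⇒ out+=0
H0 returns (0, ())
H1 returns (0, ())
H2 returns [6, 0, (0, ())]
H3 returns ([6, 0, (0, ())], 1)
= ([6, 0, (0, ())], 1)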